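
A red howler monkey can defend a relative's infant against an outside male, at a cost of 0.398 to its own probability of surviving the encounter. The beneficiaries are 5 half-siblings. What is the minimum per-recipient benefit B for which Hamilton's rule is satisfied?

r to a half-sibling = 0.25 (half-sibs share one parent — one path of length 2: r = (1/2)^2 = 1/4).
Hamilton's rule with n recipients of equal r: n·r·B > C, so B > C/(n·r) = 0.398/(5·0.25) = 0.3184.

0.3184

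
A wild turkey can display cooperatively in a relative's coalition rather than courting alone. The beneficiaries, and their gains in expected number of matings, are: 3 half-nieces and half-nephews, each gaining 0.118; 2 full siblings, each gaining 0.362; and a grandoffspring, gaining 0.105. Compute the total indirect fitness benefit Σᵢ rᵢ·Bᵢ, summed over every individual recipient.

0.4325

r to a half-niece or half-nephew = 1/8 (half-aunt/uncle↔niece/nephew: one path of length 3: r = (1/2)^3 = 1/8).
r to a full sibling = 1/2 (full sibs share both parents — two paths of length 2: r = 2·(1/2)^2 = 1/2).
r to a grandoffspring = 0.25 (two parent–offspring links: r = (1/2)^2 = 1/4).
Summing one r·B term per recipient: 3·0.125·0.118 + 2·0.5·0.362 + 1·0.25·0.105 = 0.4325.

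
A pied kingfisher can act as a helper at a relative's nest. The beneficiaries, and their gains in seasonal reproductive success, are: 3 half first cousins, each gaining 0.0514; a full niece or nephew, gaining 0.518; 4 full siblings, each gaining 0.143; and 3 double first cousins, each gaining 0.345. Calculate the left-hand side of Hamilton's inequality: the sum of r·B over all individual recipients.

r to a half first cousin = 1/16 (half first cousins share one grandparent — one path of length 4: r = (1/2)^4 = 1/16).
r to a full niece or nephew = 1/4 (full aunt/uncle↔niece/nephew: two paths of length 3 through the shared grandparent pair: r = 2·(1/2)^3 = 1/4).
r to a full sibling = 1/2 (full sibs share both parents — two paths of length 2: r = 2·(1/2)^2 = 1/2).
r to a double first cousin = 1/4 (double first cousins share both grandparent pairs — four paths of length 4: r = 4·(1/2)^4 = 1/4).
Summing one r·B term per recipient: 3·0.0625·0.0514 + 1·0.25·0.518 + 4·0.5·0.143 + 3·0.25·0.345 = 0.6838875.

0.6838875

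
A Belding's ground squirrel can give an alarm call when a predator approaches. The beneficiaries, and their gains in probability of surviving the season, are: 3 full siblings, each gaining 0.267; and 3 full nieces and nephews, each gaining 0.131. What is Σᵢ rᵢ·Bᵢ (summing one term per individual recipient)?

0.49875

r to a full sibling = 0.5 (full sibs share both parents — two paths of length 2: r = 2·(1/2)^2 = 1/2).
r to a full niece or nephew = 1/4 (full aunt/uncle↔niece/nephew: two paths of length 3 through the shared grandparent pair: r = 2·(1/2)^3 = 1/4).
Summing one r·B term per recipient: 3·0.5·0.267 + 3·0.25·0.131 = 0.49875.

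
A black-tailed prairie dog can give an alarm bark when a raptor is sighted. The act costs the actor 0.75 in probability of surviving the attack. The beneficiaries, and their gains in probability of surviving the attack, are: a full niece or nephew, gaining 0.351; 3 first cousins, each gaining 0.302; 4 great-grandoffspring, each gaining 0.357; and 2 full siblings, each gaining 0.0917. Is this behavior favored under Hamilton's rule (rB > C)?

No

Hamilton's rule: the trait is favored when the sum of r·B over every recipient exceeds the actor's cost C.
r to a full niece or nephew = 1/4 (full aunt/uncle↔niece/nephew: two paths of length 3 through the shared grandparent pair: r = 2·(1/2)^3 = 1/4).
r to a first cousin = 1/8 (first cousins share one grandparent pair — two paths of length 4: r = 2·(1/2)^4 = 1/8).
r to a great-grandoffspring = 0.125 (three parent–offspring links: r = (1/2)^3 = 1/8).
r to a full sibling = 1/2 (full sibs share both parents — two paths of length 2: r = 2·(1/2)^2 = 1/2).
Summing one r·B term per recipient: 1·0.25·0.351 + 3·0.125·0.302 + 4·0.125·0.357 + 2·0.5·0.0917 = 0.4712.
0.4712 < 0.75: the indirect benefit is less than the cost.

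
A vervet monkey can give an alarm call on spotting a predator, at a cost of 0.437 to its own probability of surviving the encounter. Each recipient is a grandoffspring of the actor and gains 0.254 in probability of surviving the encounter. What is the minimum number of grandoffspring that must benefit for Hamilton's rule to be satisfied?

r to a grandoffspring = 1/4 (two parent–offspring links: r = (1/2)^2 = 1/4).
Hamilton's rule: n·r·B > C  ⇒  n > C/(r·B) = 0.437/(0.25·0.254) = 6.882.
The smallest integer exceeding 6.882 is 7.

7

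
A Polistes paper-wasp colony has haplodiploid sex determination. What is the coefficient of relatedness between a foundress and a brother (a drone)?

0.25

Her haploid brother carries none of their father's genes and a random half of their mother's genome; that half matches the maternal half of her own genome with probability 1/2: r = 1/2 · 1/2 = 1/4.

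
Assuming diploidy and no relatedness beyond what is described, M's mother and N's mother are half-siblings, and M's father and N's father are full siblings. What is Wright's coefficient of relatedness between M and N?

Independent pedigree routes through distinct common ancestors add.
M and N are related in two ways: half first cousins through their mothers (r = 1/16) and first cousins through their fathers (r = 1/8).
r = 1/16 + 1/8 = 3/16 = 0.1875.

0.1875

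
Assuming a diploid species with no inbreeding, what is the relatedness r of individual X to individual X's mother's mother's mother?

0.125

Each parent–offspring link contributes a factor of 1/2, and independent paths through distinct common ancestors add.
Three parent–offspring links: r = (1/2)^3 = 1/8.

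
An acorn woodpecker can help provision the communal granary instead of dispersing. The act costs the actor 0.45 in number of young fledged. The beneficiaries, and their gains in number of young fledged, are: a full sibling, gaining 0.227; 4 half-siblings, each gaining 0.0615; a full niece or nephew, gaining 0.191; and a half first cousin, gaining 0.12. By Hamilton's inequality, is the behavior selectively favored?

No

Hamilton's rule: the trait is favored when the sum of r·B over every recipient exceeds the actor's cost C.
r to a full sibling = 1/2 (full sibs share both parents — two paths of length 2: r = 2·(1/2)^2 = 1/2).
r to a half-sibling = 0.25 (half-sibs share one parent — one path of length 2: r = (1/2)^2 = 1/4).
r to a full niece or nephew = 0.25 (full aunt/uncle↔niece/nephew: two paths of length 3 through the shared grandparent pair: r = 2·(1/2)^3 = 1/4).
r to a half first cousin = 1/16 (half first cousins share one grandparent — one path of length 4: r = (1/2)^4 = 1/16).
Summing one r·B term per recipient: 1·0.5·0.227 + 4·0.25·0.0615 + 1·0.25·0.191 + 1·0.0625·0.12 = 0.23025.
0.23025 < 0.45: the indirect benefit is less than the cost.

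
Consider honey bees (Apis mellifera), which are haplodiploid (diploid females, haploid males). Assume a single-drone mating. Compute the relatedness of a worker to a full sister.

0.75

Haplodiploid full sisters inherit their father's entire haploid genome identically (contributing 1/2) and on average half of their mother's contribution (1/2 · 1/2 = 1/4); r = 1/2 + 1/4 = 3/4.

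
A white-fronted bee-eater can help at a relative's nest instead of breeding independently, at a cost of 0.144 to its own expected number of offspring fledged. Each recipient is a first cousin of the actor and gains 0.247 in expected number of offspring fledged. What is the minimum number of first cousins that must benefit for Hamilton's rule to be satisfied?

r to a first cousin = 0.125 (first cousins share one grandparent pair — two paths of length 4: r = 2·(1/2)^4 = 1/8).
Hamilton's rule: n·r·B > C  ⇒  n > C/(r·B) = 0.144/(0.125·0.247) = 4.664.
The smallest integer exceeding 4.664 is 5.

5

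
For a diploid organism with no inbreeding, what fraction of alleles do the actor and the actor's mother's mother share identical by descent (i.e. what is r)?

0.25

Each parent–offspring link contributes a factor of 1/2, and independent paths through distinct common ancestors add.
Two parent–offspring links: r = (1/2)^2 = 1/4.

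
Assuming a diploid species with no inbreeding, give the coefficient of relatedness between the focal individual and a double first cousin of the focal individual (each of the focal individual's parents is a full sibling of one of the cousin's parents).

0.25

Each parent–offspring link contributes a factor of 1/2, and independent paths through distinct common ancestors add.
Double first cousins share both grandparent pairs — four paths of length 4: r = 4·(1/2)^4 = 1/4.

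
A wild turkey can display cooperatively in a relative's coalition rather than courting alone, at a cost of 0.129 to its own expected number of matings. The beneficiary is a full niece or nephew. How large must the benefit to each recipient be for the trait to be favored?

0.516

r to a full niece or nephew = 1/4 (full aunt/uncle↔niece/nephew: two paths of length 3 through the shared grandparent pair: r = 2·(1/2)^3 = 1/4).
Hamilton's rule with n recipients of equal r: n·r·B > C, so B > C/(n·r) = 0.129/(1·0.25) = 0.516.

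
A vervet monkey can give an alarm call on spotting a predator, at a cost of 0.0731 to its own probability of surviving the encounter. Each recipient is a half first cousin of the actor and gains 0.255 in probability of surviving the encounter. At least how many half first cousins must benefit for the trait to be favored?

5

r to a half first cousin = 1/16 (half first cousins share one grandparent — one path of length 4: r = (1/2)^4 = 1/16).
Hamilton's rule: n·r·B > C  ⇒  n > C/(r·B) = 0.0731/(0.0625·0.255) = 4.587.
The smallest integer exceeding 4.587 is 5.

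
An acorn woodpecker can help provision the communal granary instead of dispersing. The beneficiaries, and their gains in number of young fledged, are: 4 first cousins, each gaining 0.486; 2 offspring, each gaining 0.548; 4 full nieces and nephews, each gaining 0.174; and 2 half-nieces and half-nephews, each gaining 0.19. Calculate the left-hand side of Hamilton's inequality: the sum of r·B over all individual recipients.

r to a first cousin = 0.125 (first cousins share one grandparent pair — two paths of length 4: r = 2·(1/2)^4 = 1/8).
r to an offspring = 0.5 (one parent–offspring link: r = (1/2)^1 = 1/2).
r to a full niece or nephew = 0.25 (full aunt/uncle↔niece/nephew: two paths of length 3 through the shared grandparent pair: r = 2·(1/2)^3 = 1/4).
r to a half-niece or half-nephew = 1/8 (half-aunt/uncle↔niece/nephew: one path of length 3: r = (1/2)^3 = 1/8).
Summing one r·B term per recipient: 4·0.125·0.486 + 2·0.5·0.548 + 4·0.25·0.174 + 2·0.125·0.19 = 1.0125.

1.0125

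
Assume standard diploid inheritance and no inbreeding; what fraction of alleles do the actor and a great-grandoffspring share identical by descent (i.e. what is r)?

0.125

Three parent–offspring links: r = (1/2)^3 = 1/8.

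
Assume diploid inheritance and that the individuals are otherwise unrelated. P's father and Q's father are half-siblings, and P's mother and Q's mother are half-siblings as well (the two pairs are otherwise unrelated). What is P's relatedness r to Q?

0.125

Wright's path rule: contributions from independent ancestry routes add.
P and Q are related in two ways: half first cousins through their fathers (r = 1/16) and half first cousins through their mothers (r = 1/16).
r = 1/16 + 1/16 = 0.125.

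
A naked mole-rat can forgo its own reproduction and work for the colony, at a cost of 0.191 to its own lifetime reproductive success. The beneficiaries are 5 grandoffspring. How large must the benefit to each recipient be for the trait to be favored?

r to a grandoffspring = 0.25 (two parent–offspring links: r = (1/2)^2 = 1/4).
Hamilton's rule with n recipients of equal r: n·r·B > C, so B > C/(n·r) = 0.191/(5·0.25) = 0.1528.

0.1528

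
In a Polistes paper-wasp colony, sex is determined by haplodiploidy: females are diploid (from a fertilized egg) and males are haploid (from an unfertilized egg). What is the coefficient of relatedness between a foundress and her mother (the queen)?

One meiotic link between diploid queen and diploid daughter: r = 1/2.

0.5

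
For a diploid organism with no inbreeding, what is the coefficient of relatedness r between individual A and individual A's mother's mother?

Each parent–offspring link contributes a factor of 1/2, and independent paths through distinct common ancestors add.
Two parent–offspring links: r = (1/2)^2 = 1/4.

0.25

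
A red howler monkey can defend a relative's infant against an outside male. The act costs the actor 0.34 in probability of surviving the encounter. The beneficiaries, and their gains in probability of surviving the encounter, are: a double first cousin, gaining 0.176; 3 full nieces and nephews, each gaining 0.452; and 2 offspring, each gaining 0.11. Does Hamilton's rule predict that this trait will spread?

Hamilton's rule: the trait is favored when the sum of r·B over every recipient exceeds the actor's cost C.
r to a double first cousin = 1/4 (double first cousins share both grandparent pairs — four paths of length 4: r = 4·(1/2)^4 = 1/4).
r to a full niece or nephew = 0.25 (full aunt/uncle↔niece/nephew: two paths of length 3 through the shared grandparent pair: r = 2·(1/2)^3 = 1/4).
r to an offspring = 1/2 (one parent–offspring link: r = (1/2)^1 = 1/2).
Summing one r·B term per recipient: 1·0.25·0.176 + 3·0.25·0.452 + 2·0.5·0.11 = 0.493.
0.493 > 0.34: the indirect benefit exceeds the cost.

Yes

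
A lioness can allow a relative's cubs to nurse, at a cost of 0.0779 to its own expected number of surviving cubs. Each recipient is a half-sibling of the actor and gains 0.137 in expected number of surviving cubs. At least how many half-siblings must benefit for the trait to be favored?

r to a half-sibling = 1/4 (half-sibs share one parent — one path of length 2: r = (1/2)^2 = 1/4).
Hamilton's rule: n·r·B > C  ⇒  n > C/(r·B) = 0.0779/(0.25·0.137) = 2.274.
The smallest integer exceeding 2.274 is 3.

3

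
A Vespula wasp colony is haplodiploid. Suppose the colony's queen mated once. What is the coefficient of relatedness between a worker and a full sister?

0.75

Haplodiploid full sisters inherit their father's entire haploid genome identically (contributing 1/2) and on average half of their mother's contribution (1/2 · 1/2 = 1/4); r = 1/2 + 1/4 = 3/4.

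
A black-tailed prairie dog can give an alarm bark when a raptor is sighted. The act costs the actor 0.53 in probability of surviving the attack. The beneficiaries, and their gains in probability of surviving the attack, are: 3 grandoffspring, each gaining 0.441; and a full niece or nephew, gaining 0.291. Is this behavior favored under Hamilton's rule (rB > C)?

No

Hamilton's rule: the trait is favored when the sum of r·B over every recipient exceeds the actor's cost C.
r to a grandoffspring = 1/4 (two parent–offspring links: r = (1/2)^2 = 1/4).
r to a full niece or nephew = 0.25 (full aunt/uncle↔niece/nephew: two paths of length 3 through the shared grandparent pair: r = 2·(1/2)^3 = 1/4).
Summing one r·B term per recipient: 3·0.25·0.441 + 1·0.25·0.291 = 0.4035.
0.4035 < 0.53: the indirect benefit is less than the cost.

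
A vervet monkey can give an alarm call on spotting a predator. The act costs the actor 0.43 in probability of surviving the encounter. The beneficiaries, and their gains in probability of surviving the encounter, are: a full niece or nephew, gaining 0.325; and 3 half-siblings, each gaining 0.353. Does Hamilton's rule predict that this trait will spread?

Hamilton's rule: the trait is favored when the sum of r·B over every recipient exceeds the actor's cost C.
r to a full niece or nephew = 1/4 (full aunt/uncle↔niece/nephew: two paths of length 3 through the shared grandparent pair: r = 2·(1/2)^3 = 1/4).
r to a half-sibling = 0.25 (half-sibs share one parent — one path of length 2: r = (1/2)^2 = 1/4).
Summing one r·B term per recipient: 1·0.25·0.325 + 3·0.25·0.353 = 0.346.
0.346 < 0.43: the indirect benefit is less than the cost.

No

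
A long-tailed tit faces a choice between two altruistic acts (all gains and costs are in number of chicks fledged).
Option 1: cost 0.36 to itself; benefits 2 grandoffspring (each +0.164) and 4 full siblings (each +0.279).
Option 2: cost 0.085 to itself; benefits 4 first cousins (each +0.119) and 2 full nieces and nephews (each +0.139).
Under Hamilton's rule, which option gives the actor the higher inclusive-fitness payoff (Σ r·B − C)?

Option 1

Option 1: r to a grandoffspring = 0.25.
Option 1: r to a full sibling = 0.5.
Option 1: Σ r·B − C = (2·0.25·0.164 + 4·0.5·0.279) − 0.36 = 0.28.
Option 2: r to a first cousin = 0.125.
Option 2: r to a full niece or nephew = 0.25.
Option 2: Σ r·B − C = (4·0.125·0.119 + 2·0.25·0.139) − 0.085 = 0.044.
Option 1 has the higher net inclusive-fitness payoff.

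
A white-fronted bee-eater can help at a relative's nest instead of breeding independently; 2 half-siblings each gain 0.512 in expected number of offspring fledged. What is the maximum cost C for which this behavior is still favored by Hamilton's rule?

r to a half-sibling = 1/4 (half-sibs share one parent — one path of length 2: r = (1/2)^2 = 1/4).
Hamilton's rule: n·r·B > C, so the trait is favored while C < n·r·B = 2·0.25·0.512 = 0.256.

0.256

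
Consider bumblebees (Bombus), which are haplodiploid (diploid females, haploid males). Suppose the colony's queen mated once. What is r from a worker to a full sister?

Haplodiploid full sisters inherit their father's entire haploid genome identically (contributing 1/2) and on average half of their mother's contribution (1/2 · 1/2 = 1/4); r = 1/2 + 1/4 = 3/4.

0.75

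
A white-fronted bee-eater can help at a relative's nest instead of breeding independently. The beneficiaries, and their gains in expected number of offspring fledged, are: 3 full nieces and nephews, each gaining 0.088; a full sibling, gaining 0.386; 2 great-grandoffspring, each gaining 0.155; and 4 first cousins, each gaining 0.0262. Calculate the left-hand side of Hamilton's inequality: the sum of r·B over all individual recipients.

0.31085

r to a full niece or nephew = 1/4 (full aunt/uncle↔niece/nephew: two paths of length 3 through the shared grandparent pair: r = 2·(1/2)^3 = 1/4).
r to a full sibling = 1/2 (full sibs share both parents — two paths of length 2: r = 2·(1/2)^2 = 1/2).
r to a great-grandoffspring = 0.125 (three parent–offspring links: r = (1/2)^3 = 1/8).
r to a first cousin = 0.125 (first cousins share one grandparent pair — two paths of length 4: r = 2·(1/2)^4 = 1/8).
Summing one r·B term per recipient: 3·0.25·0.088 + 1·0.5·0.386 + 2·0.125·0.155 + 4·0.125·0.0262 = 0.31085.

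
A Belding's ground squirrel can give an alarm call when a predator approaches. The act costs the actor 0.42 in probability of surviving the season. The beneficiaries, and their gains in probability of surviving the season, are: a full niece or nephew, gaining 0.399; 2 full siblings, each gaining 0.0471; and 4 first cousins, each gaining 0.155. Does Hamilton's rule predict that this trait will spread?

No

Hamilton's rule: the trait is favored when the sum of r·B over every recipient exceeds the actor's cost C.
r to a full niece or nephew = 1/4 (full aunt/uncle↔niece/nephew: two paths of length 3 through the shared grandparent pair: r = 2·(1/2)^3 = 1/4).
r to a full sibling = 1/2 (full sibs share both parents — two paths of length 2: r = 2·(1/2)^2 = 1/2).
r to a first cousin = 0.125 (first cousins share one grandparent pair — two paths of length 4: r = 2·(1/2)^4 = 1/8).
Summing one r·B term per recipient: 1·0.25·0.399 + 2·0.5·0.0471 + 4·0.125·0.155 = 0.22435.
0.22435 < 0.42: the indirect benefit is less than the cost.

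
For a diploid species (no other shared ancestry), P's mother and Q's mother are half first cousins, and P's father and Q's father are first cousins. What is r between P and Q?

0.046875

Wright's path rule: contributions from independent ancestry routes add.
P and Q are related in two ways: half second cousins through their mothers (r = 1/64) and second cousins through their fathers (r = 1/32).
r = 1/64 + 1/32 = 0.046875.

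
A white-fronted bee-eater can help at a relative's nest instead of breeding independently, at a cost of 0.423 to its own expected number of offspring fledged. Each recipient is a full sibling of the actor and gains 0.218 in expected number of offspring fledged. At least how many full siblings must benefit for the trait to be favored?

4

r to a full sibling = 0.5 (full sibs share both parents — two paths of length 2: r = 2·(1/2)^2 = 1/2).
Hamilton's rule: n·r·B > C  ⇒  n > C/(r·B) = 0.423/(0.5·0.218) = 3.881.
The smallest integer exceeding 3.881 is 4.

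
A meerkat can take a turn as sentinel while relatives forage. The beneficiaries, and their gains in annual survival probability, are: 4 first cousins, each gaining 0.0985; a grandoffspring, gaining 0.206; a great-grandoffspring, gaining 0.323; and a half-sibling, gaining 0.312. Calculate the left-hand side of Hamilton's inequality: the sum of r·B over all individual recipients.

r to a first cousin = 1/8 (first cousins share one grandparent pair — two paths of length 4: r = 2·(1/2)^4 = 1/8).
r to a grandoffspring = 1/4 (two parent–offspring links: r = (1/2)^2 = 1/4).
r to a great-grandoffspring = 0.125 (three parent–offspring links: r = (1/2)^3 = 1/8).
r to a half-sibling = 1/4 (half-sibs share one parent — one path of length 2: r = (1/2)^2 = 1/4).
Summing one r·B term per recipient: 4·0.125·0.0985 + 1·0.25·0.206 + 1·0.125·0.323 + 1·0.25·0.312 = 0.219125.

0.219125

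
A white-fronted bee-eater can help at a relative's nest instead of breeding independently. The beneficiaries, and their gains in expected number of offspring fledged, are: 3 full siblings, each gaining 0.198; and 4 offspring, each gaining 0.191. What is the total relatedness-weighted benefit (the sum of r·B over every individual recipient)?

0.679

r to a full sibling = 1/2 (full sibs share both parents — two paths of length 2: r = 2·(1/2)^2 = 1/2).
r to an offspring = 1/2 (one parent–offspring link: r = (1/2)^1 = 1/2).
Summing one r·B term per recipient: 3·0.5·0.198 + 4·0.5·0.191 = 0.679.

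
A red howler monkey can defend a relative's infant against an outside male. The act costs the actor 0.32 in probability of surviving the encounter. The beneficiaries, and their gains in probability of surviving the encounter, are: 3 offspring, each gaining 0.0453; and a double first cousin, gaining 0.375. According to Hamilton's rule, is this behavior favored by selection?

No

Hamilton's rule: the trait is favored when the sum of r·B over every recipient exceeds the actor's cost C.
r to an offspring = 0.5 (one parent–offspring link: r = (1/2)^1 = 1/2).
r to a double first cousin = 0.25 (double first cousins share both grandparent pairs — four paths of length 4: r = 4·(1/2)^4 = 1/4).
Summing one r·B term per recipient: 3·0.5·0.0453 + 1·0.25·0.375 = 0.1617.
0.1617 < 0.32: the indirect benefit is less than the cost.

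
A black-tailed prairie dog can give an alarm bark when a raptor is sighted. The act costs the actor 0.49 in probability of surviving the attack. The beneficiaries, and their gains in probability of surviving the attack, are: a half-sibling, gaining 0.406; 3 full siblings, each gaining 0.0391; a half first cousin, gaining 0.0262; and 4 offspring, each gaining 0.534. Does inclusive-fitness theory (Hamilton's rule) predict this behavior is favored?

Yes

Hamilton's rule: the trait is favored when the sum of r·B over every recipient exceeds the actor's cost C.
r to a half-sibling = 1/4 (half-sibs share one parent — one path of length 2: r = (1/2)^2 = 1/4).
r to a full sibling = 0.5 (full sibs share both parents — two paths of length 2: r = 2·(1/2)^2 = 1/2).
r to a half first cousin = 1/16 (half first cousins share one grandparent — one path of length 4: r = (1/2)^4 = 1/16).
r to an offspring = 0.5 (one parent–offspring link: r = (1/2)^1 = 1/2).
Summing one r·B term per recipient: 1·0.25·0.406 + 3·0.5·0.0391 + 1·0.0625·0.0262 + 4·0.5·0.534 = 1.2297875.
1.2297875 > 0.49: the indirect benefit exceeds the cost.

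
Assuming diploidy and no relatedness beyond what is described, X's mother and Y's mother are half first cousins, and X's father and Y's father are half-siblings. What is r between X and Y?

Relatedness sums over independent paths through distinct common ancestors.
X and Y are related in two ways: half second cousins through their mothers (r = 1/64) and half first cousins through their fathers (r = 1/16).
r = 1/64 + 1/16 = 0.078125.

0.078125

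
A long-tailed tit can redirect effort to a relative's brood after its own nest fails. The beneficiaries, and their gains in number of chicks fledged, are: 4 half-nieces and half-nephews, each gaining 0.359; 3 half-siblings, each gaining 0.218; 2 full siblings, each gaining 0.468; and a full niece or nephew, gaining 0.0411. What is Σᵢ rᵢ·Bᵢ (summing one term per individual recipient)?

0.821275

r to a half-niece or half-nephew = 0.125 (half-aunt/uncle↔niece/nephew: one path of length 3: r = (1/2)^3 = 1/8).
r to a half-sibling = 0.25 (half-sibs share one parent — one path of length 2: r = (1/2)^2 = 1/4).
r to a full sibling = 1/2 (full sibs share both parents — two paths of length 2: r = 2·(1/2)^2 = 1/2).
r to a full niece or nephew = 1/4 (full aunt/uncle↔niece/nephew: two paths of length 3 through the shared grandparent pair: r = 2·(1/2)^3 = 1/4).
Summing one r·B term per recipient: 4·0.125·0.359 + 3·0.25·0.218 + 2·0.5·0.468 + 1·0.25·0.0411 = 0.821275.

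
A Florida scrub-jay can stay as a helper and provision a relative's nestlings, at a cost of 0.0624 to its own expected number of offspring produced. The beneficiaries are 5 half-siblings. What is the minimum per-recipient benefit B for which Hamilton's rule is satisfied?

0.0499

r to a half-sibling = 0.25 (half-sibs share one parent — one path of length 2: r = (1/2)^2 = 1/4).
Hamilton's rule with n recipients of equal r: n·r·B > C, so B > C/(n·r) = 0.0624/(5·0.25) = 0.0499.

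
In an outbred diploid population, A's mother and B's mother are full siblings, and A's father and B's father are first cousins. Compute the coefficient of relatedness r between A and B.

0.15625

Independent pedigree routes through distinct common ancestors add.
A and B are related in two ways: first cousins through their mothers (r = 1/8) and second cousins through their fathers (r = 1/32).
r = 1/8 + 1/32 = 5/32 = 0.15625.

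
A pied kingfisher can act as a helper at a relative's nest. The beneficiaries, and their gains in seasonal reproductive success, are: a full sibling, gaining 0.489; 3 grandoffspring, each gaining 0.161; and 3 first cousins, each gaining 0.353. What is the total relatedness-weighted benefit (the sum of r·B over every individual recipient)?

0.497625

r to a full sibling = 0.5 (full sibs share both parents — two paths of length 2: r = 2·(1/2)^2 = 1/2).
r to a grandoffspring = 1/4 (two parent–offspring links: r = (1/2)^2 = 1/4).
r to a first cousin = 1/8 (first cousins share one grandparent pair — two paths of length 4: r = 2·(1/2)^4 = 1/8).
Summing one r·B term per recipient: 1·0.5·0.489 + 3·0.25·0.161 + 3·0.125·0.353 = 0.497625.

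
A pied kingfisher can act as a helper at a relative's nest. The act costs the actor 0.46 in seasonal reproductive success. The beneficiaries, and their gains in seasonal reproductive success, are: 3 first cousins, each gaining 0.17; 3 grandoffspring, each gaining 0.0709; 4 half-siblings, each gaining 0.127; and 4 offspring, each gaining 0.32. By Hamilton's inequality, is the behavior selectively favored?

Yes

Hamilton's rule: the trait is favored when the sum of r·B over every recipient exceeds the actor's cost C.
r to a first cousin = 1/8 (first cousins share one grandparent pair — two paths of length 4: r = 2·(1/2)^4 = 1/8).
r to a grandoffspring = 0.25 (two parent–offspring links: r = (1/2)^2 = 1/4).
r to a half-sibling = 0.25 (half-sibs share one parent — one path of length 2: r = (1/2)^2 = 1/4).
r to an offspring = 1/2 (one parent–offspring link: r = (1/2)^1 = 1/2).
Summing one r·B term per recipient: 3·0.125·0.17 + 3·0.25·0.0709 + 4·0.25·0.127 + 4·0.5·0.32 = 0.883925.
0.883925 > 0.46: the indirect benefit exceeds the cost.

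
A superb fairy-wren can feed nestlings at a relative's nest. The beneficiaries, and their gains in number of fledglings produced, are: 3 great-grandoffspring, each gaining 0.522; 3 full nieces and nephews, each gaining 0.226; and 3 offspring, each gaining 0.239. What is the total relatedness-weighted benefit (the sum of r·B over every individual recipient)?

0.72375

r to a great-grandoffspring = 0.125 (three parent–offspring links: r = (1/2)^3 = 1/8).
r to a full niece or nephew = 1/4 (full aunt/uncle↔niece/nephew: two paths of length 3 through the shared grandparent pair: r = 2·(1/2)^3 = 1/4).
r to an offspring = 1/2 (one parent–offspring link: r = (1/2)^1 = 1/2).
Summing one r·B term per recipient: 3·0.125·0.522 + 3·0.25·0.226 + 3·0.5·0.239 = 0.72375.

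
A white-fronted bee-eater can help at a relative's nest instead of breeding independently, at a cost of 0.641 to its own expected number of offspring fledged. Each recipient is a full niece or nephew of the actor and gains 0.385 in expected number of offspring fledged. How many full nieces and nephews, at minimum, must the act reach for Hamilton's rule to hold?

r to a full niece or nephew = 1/4 (full aunt/uncle↔niece/nephew: two paths of length 3 through the shared grandparent pair: r = 2·(1/2)^3 = 1/4).
Hamilton's rule: n·r·B > C  ⇒  n > C/(r·B) = 0.641/(0.25·0.385) = 6.66.
The smallest integer exceeding 6.66 is 7.

7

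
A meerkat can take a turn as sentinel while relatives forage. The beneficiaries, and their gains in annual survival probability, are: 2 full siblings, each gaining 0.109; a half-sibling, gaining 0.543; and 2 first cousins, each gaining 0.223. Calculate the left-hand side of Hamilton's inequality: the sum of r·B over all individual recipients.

r to a full sibling = 1/2 (full sibs share both parents — two paths of length 2: r = 2·(1/2)^2 = 1/2).
r to a half-sibling = 1/4 (half-sibs share one parent — one path of length 2: r = (1/2)^2 = 1/4).
r to a first cousin = 0.125 (first cousins share one grandparent pair — two paths of length 4: r = 2·(1/2)^4 = 1/8).
Summing one r·B term per recipient: 2·0.5·0.109 + 1·0.25·0.543 + 2·0.125·0.223 = 0.3005.

0.3005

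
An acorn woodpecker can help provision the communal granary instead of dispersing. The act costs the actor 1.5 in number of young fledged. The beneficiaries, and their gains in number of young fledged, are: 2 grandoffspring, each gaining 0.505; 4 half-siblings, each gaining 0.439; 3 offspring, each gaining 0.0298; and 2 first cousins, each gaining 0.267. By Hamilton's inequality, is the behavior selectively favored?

Hamilton's rule: the trait is favored when the sum of r·B over every recipient exceeds the actor's cost C.
r to a grandoffspring = 0.25 (two parent–offspring links: r = (1/2)^2 = 1/4).
r to a half-sibling = 1/4 (half-sibs share one parent — one path of length 2: r = (1/2)^2 = 1/4).
r to an offspring = 1/2 (one parent–offspring link: r = (1/2)^1 = 1/2).
r to a first cousin = 0.125 (first cousins share one grandparent pair — two paths of length 4: r = 2·(1/2)^4 = 1/8).
Summing one r·B term per recipient: 2·0.25·0.505 + 4·0.25·0.439 + 3·0.5·0.0298 + 2·0.125·0.267 = 0.80295.
0.80295 < 1.5: the indirect benefit is less than the cost.

No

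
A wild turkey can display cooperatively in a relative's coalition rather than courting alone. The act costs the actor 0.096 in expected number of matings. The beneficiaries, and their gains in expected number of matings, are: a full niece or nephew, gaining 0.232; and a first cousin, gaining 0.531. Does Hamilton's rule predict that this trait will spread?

Yes

Hamilton's rule: the trait is favored when the sum of r·B over every recipient exceeds the actor's cost C.
r to a full niece or nephew = 0.25 (full aunt/uncle↔niece/nephew: two paths of length 3 through the shared grandparent pair: r = 2·(1/2)^3 = 1/4).
r to a first cousin = 0.125 (first cousins share one grandparent pair — two paths of length 4: r = 2·(1/2)^4 = 1/8).
Summing one r·B term per recipient: 1·0.25·0.232 + 1·0.125·0.531 = 0.124375.
0.124375 > 0.096: the indirect benefit exceeds the cost.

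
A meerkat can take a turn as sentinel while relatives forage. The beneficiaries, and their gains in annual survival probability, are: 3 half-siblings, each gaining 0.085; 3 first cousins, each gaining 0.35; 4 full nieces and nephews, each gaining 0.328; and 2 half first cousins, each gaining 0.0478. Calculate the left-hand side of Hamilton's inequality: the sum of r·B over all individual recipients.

0.528975

r to a half-sibling = 0.25 (half-sibs share one parent — one path of length 2: r = (1/2)^2 = 1/4).
r to a first cousin = 1/8 (first cousins share one grandparent pair — two paths of length 4: r = 2·(1/2)^4 = 1/8).
r to a full niece or nephew = 1/4 (full aunt/uncle↔niece/nephew: two paths of length 3 through the shared grandparent pair: r = 2·(1/2)^3 = 1/4).
r to a half first cousin = 0.0625 (half first cousins share one grandparent — one path of length 4: r = (1/2)^4 = 1/16).
Summing one r·B term per recipient: 3·0.25·0.085 + 3·0.125·0.35 + 4·0.25·0.328 + 2·0.0625·0.0478 = 0.528975.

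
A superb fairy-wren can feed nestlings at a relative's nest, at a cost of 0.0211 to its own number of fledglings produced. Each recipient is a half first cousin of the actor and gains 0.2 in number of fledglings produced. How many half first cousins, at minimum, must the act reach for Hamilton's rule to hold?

2

r to a half first cousin = 1/16 (half first cousins share one grandparent — one path of length 4: r = (1/2)^4 = 1/16).
Hamilton's rule: n·r·B > C  ⇒  n > C/(r·B) = 0.0211/(0.0625·0.2) = 1.688.
The smallest integer exceeding 1.688 is 2.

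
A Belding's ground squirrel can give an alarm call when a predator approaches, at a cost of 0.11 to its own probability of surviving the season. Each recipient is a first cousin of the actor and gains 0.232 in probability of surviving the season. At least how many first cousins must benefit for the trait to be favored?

r to a first cousin = 1/8 (first cousins share one grandparent pair — two paths of length 4: r = 2·(1/2)^4 = 1/8).
Hamilton's rule: n·r·B > C  ⇒  n > C/(r·B) = 0.11/(0.125·0.232) = 3.793.
The smallest integer exceeding 3.793 is 4.

4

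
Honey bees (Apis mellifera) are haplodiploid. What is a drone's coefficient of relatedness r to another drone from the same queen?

0.5

Haploid brothers each carry a random half of the queen's diploid genome, so on average they share half: r = 1/2.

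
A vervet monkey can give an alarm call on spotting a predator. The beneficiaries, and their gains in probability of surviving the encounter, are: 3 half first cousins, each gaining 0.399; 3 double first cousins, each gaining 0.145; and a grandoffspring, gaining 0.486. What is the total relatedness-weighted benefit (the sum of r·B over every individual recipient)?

0.3050625

r to a half first cousin = 0.0625 (half first cousins share one grandparent — one path of length 4: r = (1/2)^4 = 1/16).
r to a double first cousin = 0.25 (double first cousins share both grandparent pairs — four paths of length 4: r = 4·(1/2)^4 = 1/4).
r to a grandoffspring = 1/4 (two parent–offspring links: r = (1/2)^2 = 1/4).
Summing one r·B term per recipient: 3·0.0625·0.399 + 3·0.25·0.145 + 1·0.25·0.486 = 0.3050625.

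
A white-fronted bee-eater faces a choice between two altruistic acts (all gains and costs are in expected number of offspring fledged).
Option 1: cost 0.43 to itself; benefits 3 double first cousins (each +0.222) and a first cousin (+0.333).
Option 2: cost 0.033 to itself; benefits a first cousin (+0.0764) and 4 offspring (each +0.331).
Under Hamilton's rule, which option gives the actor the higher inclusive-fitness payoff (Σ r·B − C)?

Option 1: r to a double first cousin = 0.25.
Option 1: r to a first cousin = 0.125.
Option 1: Σ r·B − C = (3·0.25·0.222 + 1·0.125·0.333) − 0.43 = -0.221875.
Option 2: r to a first cousin = 0.125.
Option 2: r to an offspring = 0.5.
Option 2: Σ r·B − C = (1·0.125·0.0764 + 4·0.5·0.331) − 0.033 = 0.63855.
Option 2 has the higher net inclusive-fitness payoff.

Option 2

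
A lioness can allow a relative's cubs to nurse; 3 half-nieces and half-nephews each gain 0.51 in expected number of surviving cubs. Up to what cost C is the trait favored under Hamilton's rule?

0.19125

r to a half-niece or half-nephew = 1/8 (half-aunt/uncle↔niece/nephew: one path of length 3: r = (1/2)^3 = 1/8).
Hamilton's rule: n·r·B > C, so the trait is favored while C < n·r·B = 3·0.125·0.51 = 0.19125.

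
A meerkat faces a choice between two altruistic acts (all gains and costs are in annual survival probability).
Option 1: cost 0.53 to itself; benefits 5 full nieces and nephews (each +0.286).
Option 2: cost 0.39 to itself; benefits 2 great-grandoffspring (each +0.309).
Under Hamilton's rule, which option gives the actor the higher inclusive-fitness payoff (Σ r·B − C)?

Option 1: r to a full niece or nephew = 0.25.
Option 1: Σ r·B − C = (5·0.25·0.286) − 0.53 = -0.1725.
Option 2: r to a great-grandoffspring = 0.125.
Option 2: Σ r·B − C = (2·0.125·0.309) − 0.39 = -0.31275.
Option 1 has the higher net inclusive-fitness payoff.

Option 1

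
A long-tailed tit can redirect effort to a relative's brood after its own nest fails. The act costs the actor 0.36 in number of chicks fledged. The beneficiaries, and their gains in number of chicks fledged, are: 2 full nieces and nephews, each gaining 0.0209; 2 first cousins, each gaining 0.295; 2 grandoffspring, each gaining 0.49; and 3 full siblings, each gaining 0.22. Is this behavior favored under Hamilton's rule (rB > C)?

Yes

Hamilton's rule: the trait is favored when the sum of r·B over every recipient exceeds the actor's cost C.
r to a full niece or nephew = 0.25 (full aunt/uncle↔niece/nephew: two paths of length 3 through the shared grandparent pair: r = 2·(1/2)^3 = 1/4).
r to a first cousin = 1/8 (first cousins share one grandparent pair — two paths of length 4: r = 2·(1/2)^4 = 1/8).
r to a grandoffspring = 1/4 (two parent–offspring links: r = (1/2)^2 = 1/4).
r to a full sibling = 1/2 (full sibs share both parents — two paths of length 2: r = 2·(1/2)^2 = 1/2).
Summing one r·B term per recipient: 2·0.25·0.0209 + 2·0.125·0.295 + 2·0.25·0.49 + 3·0.5·0.22 = 0.6592.
0.6592 > 0.36: the indirect benefit exceeds the cost.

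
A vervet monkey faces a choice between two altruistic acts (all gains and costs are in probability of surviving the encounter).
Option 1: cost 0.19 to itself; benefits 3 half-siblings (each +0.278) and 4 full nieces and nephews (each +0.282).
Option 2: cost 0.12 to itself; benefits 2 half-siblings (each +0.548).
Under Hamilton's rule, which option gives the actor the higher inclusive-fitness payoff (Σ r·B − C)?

Option 1: r to a half-sibling = 0.25.
Option 1: r to a full niece or nephew = 0.25.
Option 1: Σ r·B − C = (3·0.25·0.278 + 4·0.25·0.282) − 0.19 = 0.3005.
Option 2: r to a half-sibling = 0.25.
Option 2: Σ r·B − C = (2·0.25·0.548) − 0.12 = 0.154.
Option 1 has the higher net inclusive-fitness payoff.

Option 1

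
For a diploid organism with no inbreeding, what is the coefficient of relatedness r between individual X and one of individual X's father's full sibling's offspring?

0.125

Each parent–offspring link contributes a factor of 1/2, and independent paths through distinct common ancestors add.
First cousins share one grandparent pair — two paths of length 4: r = 2·(1/2)^4 = 1/8.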